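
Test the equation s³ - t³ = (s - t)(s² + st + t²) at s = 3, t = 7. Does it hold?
Holds

Substituting s = 3, t = 7:

LHS = 3³ - 7³ = -316
RHS = (3 - 7)(3² + 3·7 + 7²) = -316

LHS = RHS, so the equation holds at this point.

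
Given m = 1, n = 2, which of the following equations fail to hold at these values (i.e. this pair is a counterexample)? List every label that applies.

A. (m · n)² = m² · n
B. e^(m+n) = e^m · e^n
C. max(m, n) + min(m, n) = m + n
Evaluating each claim at the given values:
A. LHS = 4, RHS = 2 → fails here (LHS ≠ RHS)
B. LHS = e^3 ≈ 20.09, RHS = e^3 ≈ 20.09 → holds here (LHS = RHS)
C. LHS = 3, RHS = 3 → holds here (LHS = RHS)

Answer: A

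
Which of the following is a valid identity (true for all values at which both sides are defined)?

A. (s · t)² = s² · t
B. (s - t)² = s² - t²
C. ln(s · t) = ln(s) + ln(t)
C

A: fails at (2, 4) — LHS = 64, RHS = 16.
B: fails at (3, 4) — LHS = 1, RHS = -7.
C: holds — e.g. at (3, 3), both sides equal ln(9) ≈ 2.197.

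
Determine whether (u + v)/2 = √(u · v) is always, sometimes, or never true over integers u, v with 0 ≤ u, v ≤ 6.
Sometimes true

It holds at (u, v) = (4, 4) (both sides equal 4), but fails at (u, v) = (3, 4) (LHS = 7/2, RHS = 2·√(3) ≈ 3.464).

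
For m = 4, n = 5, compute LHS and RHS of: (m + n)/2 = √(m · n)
LHS = (4 + 5)/2 = 9/2
RHS = √(4 · 5) = 2·√(5) ≈ 4.472

LHS ≠ RHS (they differ by about 0.02786), so the equation does not hold here.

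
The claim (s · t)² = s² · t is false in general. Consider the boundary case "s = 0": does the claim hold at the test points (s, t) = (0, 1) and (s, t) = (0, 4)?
Yes, holds at both test points

At (0, 1): LHS = 0, RHS = 0 → equal
At (0, 4): LHS = 0, RHS = 0 → equal

So the claim does hold at both of these boundary points, even though it is not an identity.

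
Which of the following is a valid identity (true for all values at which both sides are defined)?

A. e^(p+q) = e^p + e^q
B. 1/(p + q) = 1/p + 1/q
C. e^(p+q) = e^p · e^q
C

A: fails at (1, 1) — LHS = e^2 ≈ 7.389, RHS = 2·e ≈ 5.437.
B: fails at (1, 3) — LHS = 1/4, RHS = 4/3.
C: holds — e.g. at (5, 8), both sides equal e^13 ≈ 442413.4.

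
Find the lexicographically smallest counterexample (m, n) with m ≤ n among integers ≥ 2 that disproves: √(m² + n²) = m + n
(m, n) = (2, 2)

Substituting (2, 2) into the claim:
LHS = √(2² + 2²) = 2·√(2) ≈ 2.828
RHS = 2 + 2 = 4

Since LHS ≠ RHS, this pair disproves the claim, and no lexicographically smaller pair (m ≤ n, integers ≥ 2) does.

For instance (7, 8) is also a counterexample (LHS = √(113) ≈ 10.63, RHS = 15), but it's lexicographically larger.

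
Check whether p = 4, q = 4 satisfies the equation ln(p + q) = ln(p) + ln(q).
Fails

Substituting p = 4, q = 4:

LHS = ln(4 + 4) = ln(8) ≈ 2.079
RHS = ln(4) + ln(4) = 2·ln(4) ≈ 2.773

LHS ≠ RHS, so the equation does not hold at this point.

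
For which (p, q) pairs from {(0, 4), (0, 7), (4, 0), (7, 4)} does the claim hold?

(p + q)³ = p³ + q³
Testing each pair:
(0, 4): LHS = 64, RHS = 64 → holds
(0, 7): LHS = 343, RHS = 343 → holds
(4, 0): LHS = 64, RHS = 64 → holds
(7, 4): LHS = 1331, RHS = 407 → fails

3 of 4 pairs satisfy the claim.

Answer: (0, 4), (0, 7), (4, 0)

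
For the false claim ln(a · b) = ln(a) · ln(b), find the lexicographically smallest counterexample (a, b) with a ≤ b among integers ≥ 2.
(a, b) = (2, 2)

Substituting (2, 2) into the claim:
LHS = ln(2 · 2) = ln(4) ≈ 1.386
RHS = ln(2) · ln(2) = ln(2)² ≈ 0.4805

Since LHS ≠ RHS, this pair disproves the claim, and no lexicographically smaller pair (a ≤ b, integers ≥ 2) does.

For instance (7, 9) is also a counterexample (LHS = ln(63) ≈ 4.143, RHS = ln(7)·ln(9) ≈ 4.276), but it's lexicographically larger.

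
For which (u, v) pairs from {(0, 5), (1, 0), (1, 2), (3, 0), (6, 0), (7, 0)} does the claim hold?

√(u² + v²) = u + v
Testing each pair:
(0, 5): LHS = 5, RHS = 5 → holds
(1, 0): LHS = 1, RHS = 1 → holds
(1, 2): LHS = √(5) ≈ 2.236, RHS = 3 → fails
(3, 0): LHS = 3, RHS = 3 → holds
(6, 0): LHS = 6, RHS = 6 → holds
(7, 0): LHS = 7, RHS = 7 → holds

5 of 6 pairs satisfy the claim.

Answer: (0, 5), (1, 0), (3, 0), (6, 0), (7, 0)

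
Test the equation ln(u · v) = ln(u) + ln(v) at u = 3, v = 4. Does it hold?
Holds

Substituting u = 3, v = 4:

LHS = ln(3 · 4) = ln(12) ≈ 2.485
RHS = ln(3) + ln(4) ≈ 2.485

LHS = RHS, so the equation holds at this point.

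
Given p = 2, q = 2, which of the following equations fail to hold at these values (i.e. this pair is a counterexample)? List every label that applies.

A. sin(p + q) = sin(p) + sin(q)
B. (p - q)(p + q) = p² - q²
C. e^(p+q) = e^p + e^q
Evaluating each claim at the given values:
A. LHS = sin(4) ≈ -0.7568, RHS = 2·sin(2) ≈ 1.819 → fails here (LHS ≠ RHS)
B. LHS = 0, RHS = 0 → holds here (LHS = RHS)
C. LHS = e^4 ≈ 54.6, RHS = 2·e^2 ≈ 14.78 → fails here (LHS ≠ RHS)

Answer: A, C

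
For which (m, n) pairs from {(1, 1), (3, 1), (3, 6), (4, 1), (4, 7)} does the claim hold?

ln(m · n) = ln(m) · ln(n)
Testing each pair:
(1, 1): LHS = 0, RHS = 0 → holds
(3, 1): LHS = ln(3) ≈ 1.099, RHS = 0 → fails
(3, 6): LHS = ln(18) ≈ 2.89, RHS = ln(3)·ln(6) ≈ 1.968 → fails
(4, 1): LHS = ln(4) ≈ 1.386, RHS = 0 → fails
(4, 7): LHS = ln(28) ≈ 3.332, RHS = ln(4)·ln(7) ≈ 2.698 → fails

1 of 5 pairs satisfies the claim.

Answer: (1, 1)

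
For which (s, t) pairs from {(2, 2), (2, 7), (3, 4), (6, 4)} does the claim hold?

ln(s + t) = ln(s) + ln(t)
(2, 2)

Testing each pair:
(2, 2): LHS = ln(4) ≈ 1.386, RHS = 2·ln(2) ≈ 1.386 → holds
(2, 7): LHS = ln(9) ≈ 2.197, RHS = ln(2) + ln(7) ≈ 2.639 → fails
(3, 4): LHS = ln(7) ≈ 1.946, RHS = ln(3) + ln(4) ≈ 2.485 → fails
(6, 4): LHS = ln(10) ≈ 2.303, RHS = ln(4) + ln(6) ≈ 3.178 → fails

1 of 4 pairs satisfies the claim.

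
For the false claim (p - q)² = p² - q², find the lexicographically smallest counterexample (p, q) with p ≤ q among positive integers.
(p, q) = (1, 2)

At (1, 1): both sides equal 0, so it holds there.

Substituting (1, 2) into the claim:
LHS = (1 - 2)² = 1
RHS = 1² - 2² = -3

Since LHS ≠ RHS, this pair disproves the claim, and no lexicographically smaller pair (p ≤ q, positive integers) does.

For instance (6, 7) is also a counterexample (LHS = 1, RHS = -13), but it's lexicographically larger.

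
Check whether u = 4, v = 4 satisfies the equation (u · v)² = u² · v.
Fails

Substituting u = 4, v = 4:

LHS = (4 · 4)² = 256
RHS = 4² · 4 = 64

LHS ≠ RHS, so the equation does not hold at this point.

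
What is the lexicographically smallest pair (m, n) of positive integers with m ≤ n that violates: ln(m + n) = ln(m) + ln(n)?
(m, n) = (1, 1)

Substituting (1, 1) into the claim:
LHS = ln(1 + 1) = ln(2) ≈ 0.6931
RHS = ln(1) + ln(1) = 0

Since LHS ≠ RHS, this pair disproves the claim, and no lexicographically smaller pair (m ≤ n, positive integers) does.

For instance (4, 6) is also a counterexample (LHS = ln(10) ≈ 2.303, RHS = ln(4) + ln(6) ≈ 3.178), but it's lexicographically larger.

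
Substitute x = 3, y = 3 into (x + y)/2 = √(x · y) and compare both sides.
LHS = (3 + 3)/2 = 3
RHS = √(3 · 3) = 3

LHS = RHS: the two sides agree.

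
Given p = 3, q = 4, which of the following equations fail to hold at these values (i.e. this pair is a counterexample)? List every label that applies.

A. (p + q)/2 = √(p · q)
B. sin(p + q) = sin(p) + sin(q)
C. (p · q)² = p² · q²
A, B

Evaluating each claim at the given values:
A. LHS = 7/2, RHS = 2·√(3) ≈ 3.464 → fails here (LHS ≠ RHS)
B. LHS = sin(7) ≈ 0.657, RHS = sin(4) + sin(3) ≈ -0.6157 → fails here (LHS ≠ RHS)
C. LHS = 144, RHS = 144 → holds here (LHS = RHS)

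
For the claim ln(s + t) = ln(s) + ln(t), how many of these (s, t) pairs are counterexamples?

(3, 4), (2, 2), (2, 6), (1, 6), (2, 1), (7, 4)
5

Testing each pair:
(3, 4): LHS = ln(7) ≈ 1.946, RHS = ln(3) + ln(4) ≈ 2.485 → counterexample
(2, 2): LHS = ln(4) ≈ 1.386, RHS = 2·ln(2) ≈ 1.386 → satisfies claim
(2, 6): LHS = ln(8) ≈ 2.079, RHS = ln(2) + ln(6) ≈ 2.485 → counterexample
(1, 6): LHS = ln(7) ≈ 1.946, RHS = ln(6) ≈ 1.792 → counterexample
(2, 1): LHS = ln(3) ≈ 1.099, RHS = ln(2) ≈ 0.6931 → counterexample
(7, 4): LHS = ln(11) ≈ 2.398, RHS = ln(4) + ln(7) ≈ 3.332 → counterexample

That makes 5 counterexamples.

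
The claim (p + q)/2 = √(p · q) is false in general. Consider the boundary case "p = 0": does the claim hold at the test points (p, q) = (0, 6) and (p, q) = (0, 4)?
No, fails at both test points

At (0, 6): LHS = 3 ≠ RHS = 0
At (0, 4): LHS = 2 ≠ RHS = 0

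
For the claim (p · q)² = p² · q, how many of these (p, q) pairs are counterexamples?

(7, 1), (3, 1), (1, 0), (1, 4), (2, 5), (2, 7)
3

Testing each pair:
(7, 1): LHS = 49, RHS = 49 → satisfies claim
(3, 1): LHS = 9, RHS = 9 → satisfies claim
(1, 0): LHS = 0, RHS = 0 → satisfies claim
(1, 4): LHS = 16, RHS = 4 → counterexample
(2, 5): LHS = 100, RHS = 20 → counterexample
(2, 7): LHS = 196, RHS = 28 → counterexample

That makes 3 counterexamples.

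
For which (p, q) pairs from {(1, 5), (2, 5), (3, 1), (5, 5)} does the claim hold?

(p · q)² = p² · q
Testing each pair:
(1, 5): LHS = 25, RHS = 5 → fails
(2, 5): LHS = 100, RHS = 20 → fails
(3, 1): LHS = 9, RHS = 9 → holds
(5, 5): LHS = 625, RHS = 125 → fails

1 of 4 pairs satisfies the claim.

Answer: (3, 1)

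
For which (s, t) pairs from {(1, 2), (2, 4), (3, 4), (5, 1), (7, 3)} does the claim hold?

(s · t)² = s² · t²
Testing each pair:
(1, 2): LHS = 4, RHS = 4 → holds
(2, 4): LHS = 64, RHS = 64 → holds
(3, 4): LHS = 144, RHS = 144 → holds
(5, 1): LHS = 25, RHS = 25 → holds
(7, 3): LHS = 441, RHS = 441 → holds

Every pair satisfies the claim.

Answer: All pairs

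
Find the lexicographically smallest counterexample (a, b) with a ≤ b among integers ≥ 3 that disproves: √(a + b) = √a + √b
(a, b) = (3, 3)

Substituting (3, 3) into the claim:
LHS = √(3 + 3) = √(6) ≈ 2.449
RHS = √3 + √3 = 2·√(3) ≈ 3.464

Since LHS ≠ RHS, this pair disproves the claim, and no lexicographically smaller pair (a ≤ b, integers ≥ 3) does.

For instance (4, 7) is also a counterexample (LHS = √(11) ≈ 3.317, RHS = 2 + √(7) ≈ 4.646), but it's lexicographically larger.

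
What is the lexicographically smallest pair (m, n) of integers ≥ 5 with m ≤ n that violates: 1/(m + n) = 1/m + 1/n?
Substituting (5, 5) into the claim:
LHS = 1/(5 + 5) = 1/10
RHS = 1/5 + 1/5 = 2/5

Since LHS ≠ RHS, this pair disproves the claim, and no lexicographically smaller pair (m ≤ n, integers ≥ 5) does.

For instance (8, 12) is also a counterexample (LHS = 1/20, RHS = 5/24), but it's lexicographically larger.

Answer: (m, n) = (5, 5)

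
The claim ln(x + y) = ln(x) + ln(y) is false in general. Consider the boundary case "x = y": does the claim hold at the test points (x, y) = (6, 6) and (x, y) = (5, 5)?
At (6, 6): LHS = ln(12) ≈ 2.485 ≠ RHS = 2·ln(6) ≈ 3.584
At (5, 5): LHS = ln(10) ≈ 2.303 ≠ RHS = 2·ln(5) ≈ 3.219

Answer: No, fails at both test points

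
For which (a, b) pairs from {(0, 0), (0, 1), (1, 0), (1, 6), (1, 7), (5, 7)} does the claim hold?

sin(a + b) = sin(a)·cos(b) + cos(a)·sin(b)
Testing each pair:
(0, 0): LHS = 0, RHS = 0 → holds
(0, 1): LHS = sin(1) ≈ 0.8415, RHS = sin(1) ≈ 0.8415 → holds
(1, 0): LHS = sin(1) ≈ 0.8415, RHS = sin(1) ≈ 0.8415 → holds
(1, 6): LHS = sin(7) ≈ 0.657, RHS = sin(6)·cos(1) + sin(1)·cos(6) ≈ 0.657 → holds
(1, 7): LHS = sin(8) ≈ 0.9894, RHS = sin(7)·cos(1) + sin(1)·cos(7) ≈ 0.9894 → holds
(5, 7): LHS = sin(12) ≈ -0.5366, RHS = sin(5)·cos(7) + sin(7)·cos(5) ≈ -0.5366 → holds

Every pair satisfies the claim.

Answer: All pairs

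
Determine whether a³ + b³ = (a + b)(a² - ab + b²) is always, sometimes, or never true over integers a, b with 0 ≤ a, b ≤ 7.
Always true

The identity holds for every pair in the range. For instance at (a, b) = (2, 1): both sides equal 9.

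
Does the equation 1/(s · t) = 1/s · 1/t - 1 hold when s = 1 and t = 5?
Substituting s = 1, t = 5:

LHS = 1/(1 · 5) = 1/5
RHS = 1/1 · 1/5 - 1 = -4/5

LHS ≠ RHS, so the equation does not hold at this point.

Answer: Fails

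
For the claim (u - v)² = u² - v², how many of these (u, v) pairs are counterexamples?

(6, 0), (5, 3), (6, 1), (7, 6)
Testing each pair:
(6, 0): LHS = 36, RHS = 36 → satisfies claim
(5, 3): LHS = 4, RHS = 16 → counterexample
(6, 1): LHS = 25, RHS = 35 → counterexample
(7, 6): LHS = 1, RHS = 13 → counterexample

That makes 3 counterexamples.

Answer: 3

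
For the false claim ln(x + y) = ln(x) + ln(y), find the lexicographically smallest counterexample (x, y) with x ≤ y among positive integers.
(x, y) = (1, 1)

Substituting (1, 1) into the claim:
LHS = ln(1 + 1) = ln(2) ≈ 0.6931
RHS = ln(1) + ln(1) = 0

Since LHS ≠ RHS, this pair disproves the claim, and no lexicographically smaller pair (x ≤ y, positive integers) does.

For instance (5, 6) is also a counterexample (LHS = ln(11) ≈ 2.398, RHS = ln(5) + ln(6) ≈ 3.401), but it's lexicographically larger.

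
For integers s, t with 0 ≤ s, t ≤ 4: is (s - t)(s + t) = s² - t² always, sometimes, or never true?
Always true

The identity holds for every pair in the range. For instance at (s, t) = (0, 4): both sides equal -16.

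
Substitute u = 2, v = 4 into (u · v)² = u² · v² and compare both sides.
LHS = (2 · 4)² = 64
RHS = 2² · 4² = 64

LHS = RHS: the two sides agree.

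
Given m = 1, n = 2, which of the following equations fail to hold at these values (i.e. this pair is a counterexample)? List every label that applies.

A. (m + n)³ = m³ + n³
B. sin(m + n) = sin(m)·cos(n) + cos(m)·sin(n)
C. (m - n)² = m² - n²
Evaluating each claim at the given values:
A. LHS = 27, RHS = 9 → fails here (LHS ≠ RHS)
B. LHS = sin(3) ≈ 0.1411, RHS = sin(1)·cos(2) + sin(2)·cos(1) ≈ 0.1411 → holds here (LHS = RHS)
C. LHS = 1, RHS = -3 → fails here (LHS ≠ RHS)

Answer: A, C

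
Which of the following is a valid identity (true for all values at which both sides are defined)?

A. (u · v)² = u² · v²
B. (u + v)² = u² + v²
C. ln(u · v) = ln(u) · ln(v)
A

A: holds — e.g. at (5, 5), both sides equal 625.
B: fails at (5, 5) — LHS = 100, RHS = 50.
C: fails at (5, 8) — LHS = ln(40) ≈ 3.689, RHS = ln(5)·ln(8) ≈ 3.347.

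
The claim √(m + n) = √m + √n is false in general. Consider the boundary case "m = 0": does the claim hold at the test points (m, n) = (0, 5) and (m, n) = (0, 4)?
Yes, holds at both test points

At (0, 5): LHS = √(5) ≈ 2.236, RHS = √(5) ≈ 2.236 → equal
At (0, 4): LHS = 2, RHS = 2 → equal

So the claim does hold at both of these boundary points, even though it is not an identity.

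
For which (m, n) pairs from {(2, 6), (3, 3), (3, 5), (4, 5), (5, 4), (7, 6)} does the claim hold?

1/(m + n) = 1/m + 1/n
Testing each pair:
(2, 6): LHS = 1/8, RHS = 2/3 → fails
(3, 3): LHS = 1/6, RHS = 2/3 → fails
(3, 5): LHS = 1/8, RHS = 8/15 → fails
(4, 5): LHS = 1/9, RHS = 9/20 → fails
(5, 4): LHS = 1/9, RHS = 9/20 → fails
(7, 6): LHS = 1/13, RHS = 13/42 → fails

No pair satisfies the claim.

Answer: None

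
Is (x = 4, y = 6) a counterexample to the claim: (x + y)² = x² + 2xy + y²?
No

Substituting x = 4, y = 6:
LHS = (4 + 6)² = 100
RHS = 4² + 2·4·6 + 6² = 100

The sides agree, so this pair does not disprove the claim.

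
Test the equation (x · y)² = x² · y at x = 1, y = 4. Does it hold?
Fails

Substituting x = 1, y = 4:

LHS = (1 · 4)² = 16
RHS = 1² · 4 = 4

LHS ≠ RHS, so the equation does not hold at this point.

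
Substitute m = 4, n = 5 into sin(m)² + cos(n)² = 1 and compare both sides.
LHS = sin(4)² + cos(5)² ≈ 0.6532
RHS = 1

LHS ≠ RHS (they differ by about 0.3468), so the equation does not hold here.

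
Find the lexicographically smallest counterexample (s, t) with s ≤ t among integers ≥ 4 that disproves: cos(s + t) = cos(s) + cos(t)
Substituting (4, 4) into the claim:
LHS = cos(4 + 4) = cos(8) ≈ -0.1455
RHS = cos(4) + cos(4) = 2·cos(4) ≈ -1.307

Since LHS ≠ RHS, this pair disproves the claim, and no lexicographically smaller pair (s ≤ t, integers ≥ 4) does.

For instance (4, 11) is also a counterexample (LHS = cos(15) ≈ -0.7597, RHS = cos(4) + cos(11) ≈ -0.6492), but it's lexicographically larger.

Answer: (s, t) = (4, 4)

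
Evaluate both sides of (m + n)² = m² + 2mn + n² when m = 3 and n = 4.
LHS = (3 + 4)² = 49
RHS = 3² + 2·3·4 + 4² = 49

LHS = RHS: the two sides agree.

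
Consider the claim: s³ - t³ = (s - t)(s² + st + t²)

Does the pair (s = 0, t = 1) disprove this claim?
No

Substituting s = 0, t = 1:
LHS = 0³ - 1³ = -1
RHS = (0 - 1)(0² + 0·1 + 1²) = -1

The sides agree, so this pair does not disprove the claim.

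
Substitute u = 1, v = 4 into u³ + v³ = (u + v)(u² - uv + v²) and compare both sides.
LHS = 1³ + 4³ = 65
RHS = (1 + 4)(1² - 1·4 + 4²) = 65

LHS = RHS: the two sides agree.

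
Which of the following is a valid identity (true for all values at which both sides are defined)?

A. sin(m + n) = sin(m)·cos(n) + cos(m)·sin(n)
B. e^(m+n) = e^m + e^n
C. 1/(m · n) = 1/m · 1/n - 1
A

A: holds — e.g. at (3, 4), both sides equal sin(7) ≈ 0.657.
B: fails at (1, 2) — LHS = e^3 ≈ 20.09, RHS = e + e^2 ≈ 10.11.
C: fails at (2, 5) — LHS = 1/10, RHS = -9/10.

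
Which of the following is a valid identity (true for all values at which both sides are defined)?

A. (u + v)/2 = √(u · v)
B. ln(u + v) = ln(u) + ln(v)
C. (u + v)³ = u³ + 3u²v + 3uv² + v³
C

A: fails at (1, 3) — LHS = 2, RHS = √(3) ≈ 1.732.
B: fails at (1, 4) — LHS = ln(5) ≈ 1.609, RHS = ln(4) ≈ 1.386.
C: holds — e.g. at (4, 4), both sides equal 512.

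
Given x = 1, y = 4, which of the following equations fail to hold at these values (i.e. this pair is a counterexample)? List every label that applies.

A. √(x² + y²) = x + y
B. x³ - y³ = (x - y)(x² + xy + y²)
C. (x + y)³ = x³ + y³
Evaluating each claim at the given values:
A. LHS = √(17) ≈ 4.123, RHS = 5 → fails here (LHS ≠ RHS)
B. LHS = -63, RHS = -63 → holds here (LHS = RHS)
C. LHS = 125, RHS = 65 → fails here (LHS ≠ RHS)

Answer: A, C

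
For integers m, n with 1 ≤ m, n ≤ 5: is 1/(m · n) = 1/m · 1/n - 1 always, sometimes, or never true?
Never true

The claim fails for every pair in the range. For instance at (m, n) = (1, 1): LHS = 1, RHS = 0.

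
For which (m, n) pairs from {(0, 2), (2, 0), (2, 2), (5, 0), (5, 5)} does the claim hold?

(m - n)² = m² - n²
Testing each pair:
(0, 2): LHS = 4, RHS = -4 → fails
(2, 0): LHS = 4, RHS = 4 → holds
(2, 2): LHS = 0, RHS = 0 → holds
(5, 0): LHS = 25, RHS = 25 → holds
(5, 5): LHS = 0, RHS = 0 → holds

4 of 5 pairs satisfy the claim.

Answer: (2, 0), (2, 2), (5, 0), (5, 5)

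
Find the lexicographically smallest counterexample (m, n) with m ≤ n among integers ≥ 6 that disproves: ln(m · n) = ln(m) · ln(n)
(m, n) = (6, 6)

Substituting (6, 6) into the claim:
LHS = ln(6 · 6) = ln(36) ≈ 3.584
RHS = ln(6) · ln(6) = ln(6)² ≈ 3.21

Since LHS ≠ RHS, this pair disproves the claim, and no lexicographically smaller pair (m ≤ n, integers ≥ 6) does.

For instance (10, 12) is also a counterexample (LHS = ln(120) ≈ 4.787, RHS = ln(10)·ln(12) ≈ 5.722), but it's lexicographically larger.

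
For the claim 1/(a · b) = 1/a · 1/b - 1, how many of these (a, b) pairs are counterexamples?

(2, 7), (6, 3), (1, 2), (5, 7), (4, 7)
Testing each pair:
(2, 7): LHS = 1/14, RHS = -13/14 → counterexample
(6, 3): LHS = 1/18, RHS = -17/18 → counterexample
(1, 2): LHS = 1/2, RHS = -1/2 → counterexample
(5, 7): LHS = 1/35, RHS = -34/35 → counterexample
(4, 7): LHS = 1/28, RHS = -27/28 → counterexample

That makes 5 counterexamples.

Answer: 5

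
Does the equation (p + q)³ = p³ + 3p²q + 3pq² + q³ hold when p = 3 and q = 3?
Substituting p = 3, q = 3:

LHS = (3 + 3)³ = 216
RHS = 3³ + 3·3²·3 + 3·3·3² + 3³ = 216

LHS = RHS, so the equation holds at this point.

Answer: Holds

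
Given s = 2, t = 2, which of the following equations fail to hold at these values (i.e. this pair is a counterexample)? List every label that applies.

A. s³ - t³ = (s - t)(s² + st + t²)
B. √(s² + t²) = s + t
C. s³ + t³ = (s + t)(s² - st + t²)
Evaluating each claim at the given values:
A. LHS = 0, RHS = 0 → holds here (LHS = RHS)
B. LHS = 2·√(2) ≈ 2.828, RHS = 4 → fails here (LHS ≠ RHS)
C. LHS = 16, RHS = 16 → holds here (LHS = RHS)

Answer: B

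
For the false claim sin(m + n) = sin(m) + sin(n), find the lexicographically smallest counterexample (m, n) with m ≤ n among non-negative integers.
(m, n) = (1, 1)

At (0, 3): both sides equal sin(3) ≈ 0.1411, so it holds there.
At (0, 7): both sides equal sin(7) ≈ 0.657, so it holds there.

Substituting (1, 1) into the claim:
LHS = sin(1 + 1) = sin(2) ≈ 0.9093
RHS = sin(1) + sin(1) = 2·sin(1) ≈ 1.683

Since LHS ≠ RHS, this pair disproves the claim, and no lexicographically smaller pair (m ≤ n, non-negative integers) does.

For instance (2, 2) is also a counterexample (LHS = sin(4) ≈ -0.7568, RHS = 2·sin(2) ≈ 1.819), but it's lexicographically larger.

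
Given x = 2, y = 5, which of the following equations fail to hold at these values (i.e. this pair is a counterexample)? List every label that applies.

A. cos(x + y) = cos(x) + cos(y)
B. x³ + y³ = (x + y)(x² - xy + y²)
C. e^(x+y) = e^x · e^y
Evaluating each claim at the given values:
A. LHS = cos(7) ≈ 0.7539, RHS = cos(2) + cos(5) ≈ -0.1325 → fails here (LHS ≠ RHS)
B. LHS = 133, RHS = 133 → holds here (LHS = RHS)
C. LHS = e^7 ≈ 1097, RHS = e^7 ≈ 1097 → holds here (LHS = RHS)

Answer: A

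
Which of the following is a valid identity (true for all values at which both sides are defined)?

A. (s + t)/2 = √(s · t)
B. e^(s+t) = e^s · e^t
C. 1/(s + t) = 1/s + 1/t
B

A: fails at (4, 6) — LHS = 5, RHS = 2·√(6) ≈ 4.899.
B: holds — e.g. at (2, 2), both sides equal e^4 ≈ 54.6.
C: fails at (4, 4) — LHS = 1/8, RHS = 1/2.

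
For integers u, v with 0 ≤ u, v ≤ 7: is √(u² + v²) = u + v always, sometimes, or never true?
It holds at (u, v) = (2, 0) (both sides equal 2), but fails at (u, v) = (7, 4) (LHS = √(65) ≈ 8.062, RHS = 11).

Answer: Sometimes true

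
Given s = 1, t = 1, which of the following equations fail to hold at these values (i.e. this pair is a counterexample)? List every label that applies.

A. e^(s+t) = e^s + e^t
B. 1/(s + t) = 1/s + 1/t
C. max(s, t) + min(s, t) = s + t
A, B

Evaluating each claim at the given values:
A. LHS = e^2 ≈ 7.389, RHS = 2·e ≈ 5.437 → fails here (LHS ≠ RHS)
B. LHS = 1/2, RHS = 2 → fails here (LHS ≠ RHS)
C. LHS = 2, RHS = 2 → holds here (LHS = RHS)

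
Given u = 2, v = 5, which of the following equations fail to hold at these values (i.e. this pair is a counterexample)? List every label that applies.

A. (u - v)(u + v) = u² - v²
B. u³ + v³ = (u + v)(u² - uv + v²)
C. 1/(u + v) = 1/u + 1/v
Evaluating each claim at the given values:
A. LHS = -21, RHS = -21 → holds here (LHS = RHS)
B. LHS = 133, RHS = 133 → holds here (LHS = RHS)
C. LHS = 1/7, RHS = 7/10 → fails here (LHS ≠ RHS)

Answer: C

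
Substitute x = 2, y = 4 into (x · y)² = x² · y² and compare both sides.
LHS = (2 · 4)² = 64
RHS = 2² · 4² = 64

LHS = RHS: the two sides agree.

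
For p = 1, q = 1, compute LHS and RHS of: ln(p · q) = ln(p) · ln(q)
LHS = ln(1 · 1) = 0
RHS = ln(1) · ln(1) = 0

LHS = RHS: the two sides agree.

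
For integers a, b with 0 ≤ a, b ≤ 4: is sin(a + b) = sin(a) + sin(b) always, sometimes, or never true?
Sometimes true

It holds at (a, b) = (4, 0) (both sides equal sin(4) ≈ -0.7568), but fails at (a, b) = (4, 4) (LHS = sin(8) ≈ 0.9894, RHS = 2·sin(4) ≈ -1.514).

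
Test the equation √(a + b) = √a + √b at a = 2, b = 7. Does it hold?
Fails

Substituting a = 2, b = 7:

LHS = √(2 + 7) = 3
RHS = √2 + √7 = √(2) + √(7) ≈ 4.06

LHS ≠ RHS, so the equation does not hold at this point.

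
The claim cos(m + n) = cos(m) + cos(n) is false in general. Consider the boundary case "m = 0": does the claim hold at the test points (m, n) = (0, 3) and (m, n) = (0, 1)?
At (0, 3): LHS = cos(3) ≈ -0.99 ≠ RHS = cos(3) + 1 ≈ 0.01001
At (0, 1): LHS = cos(1) ≈ 0.5403 ≠ RHS = cos(1) + 1 ≈ 1.54

Answer: No, fails at both test points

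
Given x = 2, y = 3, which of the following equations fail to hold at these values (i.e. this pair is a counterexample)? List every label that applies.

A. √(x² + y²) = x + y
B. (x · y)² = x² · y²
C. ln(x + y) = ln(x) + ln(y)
A, C

Evaluating each claim at the given values:
A. LHS = √(13) ≈ 3.606, RHS = 5 → fails here (LHS ≠ RHS)
B. LHS = 36, RHS = 36 → holds here (LHS = RHS)
C. LHS = ln(5) ≈ 1.609, RHS = ln(2) + ln(3) ≈ 1.792 → fails here (LHS ≠ RHS)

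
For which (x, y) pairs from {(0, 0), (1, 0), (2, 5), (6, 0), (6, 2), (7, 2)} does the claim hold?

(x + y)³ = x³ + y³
(0, 0), (1, 0), (6, 0)

Testing each pair:
(0, 0): LHS = 0, RHS = 0 → holds
(1, 0): LHS = 1, RHS = 1 → holds
(2, 5): LHS = 343, RHS = 133 → fails
(6, 0): LHS = 216, RHS = 216 → holds
(6, 2): LHS = 512, RHS = 224 → fails
(7, 2): LHS = 729, RHS = 351 → fails

3 of 6 pairs satisfy the claim.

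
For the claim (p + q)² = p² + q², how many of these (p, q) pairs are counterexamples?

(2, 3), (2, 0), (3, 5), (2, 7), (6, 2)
Testing each pair:
(2, 3): LHS = 25, RHS = 13 → counterexample
(2, 0): LHS = 4, RHS = 4 → satisfies claim
(3, 5): LHS = 64, RHS = 34 → counterexample
(2, 7): LHS = 81, RHS = 53 → counterexample
(6, 2): LHS = 64, RHS = 40 → counterexample

That makes 4 counterexamples.

Answer: 4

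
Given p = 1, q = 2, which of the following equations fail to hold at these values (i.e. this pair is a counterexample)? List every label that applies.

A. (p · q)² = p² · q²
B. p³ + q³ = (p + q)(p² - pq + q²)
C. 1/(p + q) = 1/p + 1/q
Evaluating each claim at the given values:
A. LHS = 4, RHS = 4 → holds here (LHS = RHS)
B. LHS = 9, RHS = 9 → holds here (LHS = RHS)
C. LHS = 1/3, RHS = 3/2 → fails here (LHS ≠ RHS)

Answer: C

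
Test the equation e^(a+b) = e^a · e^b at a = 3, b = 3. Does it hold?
Substituting a = 3, b = 3:

LHS = e^(3+3) = e^6 ≈ 403.4
RHS = e^3 · e^3 = e^6 ≈ 403.4

LHS = RHS, so the equation holds at this point.

Answer: Holds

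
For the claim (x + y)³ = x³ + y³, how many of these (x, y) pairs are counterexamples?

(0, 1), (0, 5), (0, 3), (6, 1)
1

Testing each pair:
(0, 1): LHS = 1, RHS = 1 → satisfies claim
(0, 5): LHS = 125, RHS = 125 → satisfies claim
(0, 3): LHS = 27, RHS = 27 → satisfies claim
(6, 1): LHS = 343, RHS = 217 → counterexample

That makes 1 counterexample.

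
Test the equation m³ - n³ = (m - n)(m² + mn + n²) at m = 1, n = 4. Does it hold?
Substituting m = 1, n = 4:

LHS = 1³ - 4³ = -63
RHS = (1 - 4)(1² + 1·4 + 4²) = -63

LHS = RHS, so the equation holds at this point.

Answer: Holds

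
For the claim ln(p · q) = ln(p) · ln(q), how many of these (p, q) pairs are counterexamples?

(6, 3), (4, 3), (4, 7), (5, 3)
Testing each pair:
(6, 3): LHS = ln(18) ≈ 2.89, RHS = ln(3)·ln(6) ≈ 1.968 → counterexample
(4, 3): LHS = ln(12) ≈ 2.485, RHS = ln(3)·ln(4) ≈ 1.523 → counterexample
(4, 7): LHS = ln(28) ≈ 3.332, RHS = ln(4)·ln(7) ≈ 2.698 → counterexample
(5, 3): LHS = ln(15) ≈ 2.708, RHS = ln(3)·ln(5) ≈ 1.768 → counterexample

That makes 4 counterexamples.

Answer: 4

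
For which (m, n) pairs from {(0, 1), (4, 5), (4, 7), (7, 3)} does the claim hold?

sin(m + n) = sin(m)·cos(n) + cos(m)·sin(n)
All pairs

Testing each pair:
(0, 1): LHS = sin(1) ≈ 0.8415, RHS = sin(1) ≈ 0.8415 → holds
(4, 5): LHS = sin(9) ≈ 0.4121, RHS = sin(4)·cos(5) + sin(5)·cos(4) ≈ 0.4121 → holds
(4, 7): LHS = sin(11) ≈ -1, RHS = sin(4)·cos(7) + sin(7)·cos(4) ≈ -1 → holds
(7, 3): LHS = sin(10) ≈ -0.544, RHS = sin(7)·cos(3) + sin(3)·cos(7) ≈ -0.544 → holds

Every pair satisfies the claim.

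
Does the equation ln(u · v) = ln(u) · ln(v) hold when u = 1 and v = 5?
Substituting u = 1, v = 5:

LHS = ln(1 · 5) = ln(5) ≈ 1.609
RHS = ln(1) · ln(5) = 0

LHS ≠ RHS, so the equation does not hold at this point.

Answer: Fails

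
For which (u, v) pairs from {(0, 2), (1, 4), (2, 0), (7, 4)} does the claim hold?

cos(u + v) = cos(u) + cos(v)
None

Testing each pair:
(0, 2): LHS = cos(2) ≈ -0.4161, RHS = cos(2) + 1 ≈ 0.5839 → fails
(1, 4): LHS = cos(5) ≈ 0.2837, RHS = cos(4) + cos(1) ≈ -0.1133 → fails
(2, 0): LHS = cos(2) ≈ -0.4161, RHS = cos(2) + 1 ≈ 0.5839 → fails
(7, 4): LHS = cos(11) ≈ 0.004426, RHS = cos(4) + cos(7) ≈ 0.1003 → fails

No pair satisfies the claim.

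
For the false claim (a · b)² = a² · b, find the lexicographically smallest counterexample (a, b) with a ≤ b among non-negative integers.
At (0, 2): both sides equal 0, so it holds there.

Substituting (1, 2) into the claim:
LHS = (1 · 2)² = 4
RHS = 1² · 2 = 2

Since LHS ≠ RHS, this pair disproves the claim, and no lexicographically smaller pair (a ≤ b, non-negative integers) does.

For instance (3, 5) is also a counterexample (LHS = 225, RHS = 45), but it's lexicographically larger.

Answer: (a, b) = (1, 2)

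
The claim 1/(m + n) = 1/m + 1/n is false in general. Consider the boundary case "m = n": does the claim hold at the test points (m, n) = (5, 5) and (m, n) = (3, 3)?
No, fails at both test points

At (5, 5): LHS = 1/10 ≠ RHS = 2/5
At (3, 3): LHS = 1/6 ≠ RHS = 2/3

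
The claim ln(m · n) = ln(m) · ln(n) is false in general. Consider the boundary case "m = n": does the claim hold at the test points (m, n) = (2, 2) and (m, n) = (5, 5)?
No, fails at both test points

At (2, 2): LHS = ln(4) ≈ 1.386 ≠ RHS = ln(2)² ≈ 0.4805
At (5, 5): LHS = ln(25) ≈ 3.219 ≠ RHS = ln(5)² ≈ 2.59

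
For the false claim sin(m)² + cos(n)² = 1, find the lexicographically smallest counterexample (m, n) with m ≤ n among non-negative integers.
Substituting (0, 1) into the claim:
LHS = sin(0)² + cos(1)² = cos(1)² ≈ 0.2919
RHS = 1

Since LHS ≠ RHS, this pair disproves the claim, and no lexicographically smaller pair (m ≤ n, non-negative integers) does.

For instance (3, 6) is also a counterexample (LHS = sin(3)² + cos(6)² ≈ 0.9418, RHS = 1), but it's lexicographically larger.

Answer: (m, n) = (0, 1)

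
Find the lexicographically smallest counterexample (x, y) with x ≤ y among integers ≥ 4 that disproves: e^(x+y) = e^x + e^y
Substituting (4, 4) into the claim:
LHS = e^(4+4) = e^8 ≈ 2981
RHS = e^4 + e^4 = 2·e^4 ≈ 109.2

Since LHS ≠ RHS, this pair disproves the claim, and no lexicographically smaller pair (x ≤ y, integers ≥ 4) does.

For instance (8, 11) is also a counterexample (LHS = e^19 ≈ 178482301.0, RHS = e^8 + e^11 ≈ 62855.1), but it's lexicographically larger.

Answer: (x, y) = (4, 4)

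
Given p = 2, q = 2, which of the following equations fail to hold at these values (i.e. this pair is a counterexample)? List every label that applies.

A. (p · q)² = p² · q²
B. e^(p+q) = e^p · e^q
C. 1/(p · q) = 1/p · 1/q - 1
C

Evaluating each claim at the given values:
A. LHS = 16, RHS = 16 → holds here (LHS = RHS)
B. LHS = e^4 ≈ 54.6, RHS = e^4 ≈ 54.6 → holds here (LHS = RHS)
C. LHS = 1/4, RHS = -3/4 → fails here (LHS ≠ RHS)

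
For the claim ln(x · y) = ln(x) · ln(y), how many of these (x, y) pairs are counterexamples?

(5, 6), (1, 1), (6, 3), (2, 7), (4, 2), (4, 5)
Testing each pair:
(5, 6): LHS = ln(30) ≈ 3.401, RHS = ln(5)·ln(6) ≈ 2.884 → counterexample
(1, 1): LHS = 0, RHS = 0 → satisfies claim
(6, 3): LHS = ln(18) ≈ 2.89, RHS = ln(3)·ln(6) ≈ 1.968 → counterexample
(2, 7): LHS = ln(14) ≈ 2.639, RHS = ln(2)·ln(7) ≈ 1.349 → counterexample
(4, 2): LHS = ln(8) ≈ 2.079, RHS = ln(2)·ln(4) ≈ 0.9609 → counterexample
(4, 5): LHS = ln(20) ≈ 2.996, RHS = ln(4)·ln(5) ≈ 2.231 → counterexample

That makes 5 counterexamples.

Answer: 5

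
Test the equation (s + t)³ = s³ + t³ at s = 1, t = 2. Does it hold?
Substituting s = 1, t = 2:

LHS = (1 + 2)³ = 27
RHS = 1³ + 2³ = 9

LHS ≠ RHS, so the equation does not hold at this point.

Answer: Fails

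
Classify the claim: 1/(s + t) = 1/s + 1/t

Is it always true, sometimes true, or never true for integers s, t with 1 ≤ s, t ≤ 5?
The claim fails for every pair in the range. For instance at (s, t) = (3, 2): LHS = 1/5, RHS = 5/6.

Answer: Never true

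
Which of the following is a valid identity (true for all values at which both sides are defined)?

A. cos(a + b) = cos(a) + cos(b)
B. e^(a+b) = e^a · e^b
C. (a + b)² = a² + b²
A: fails at (5, 8) — LHS = cos(13) ≈ 0.9074, RHS = cos(8) + cos(5) ≈ 0.1382.
B: holds — e.g. at (2, 4), both sides equal e^6 ≈ 403.4.
C: fails at (5, 5) — LHS = 100, RHS = 50.

Answer: B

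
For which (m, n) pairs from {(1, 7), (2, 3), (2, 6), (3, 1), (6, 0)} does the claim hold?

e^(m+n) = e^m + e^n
None

Testing each pair:
(1, 7): LHS = e^8 ≈ 2981, RHS = e + e^7 ≈ 1099 → fails
(2, 3): LHS = e^5 ≈ 148.4, RHS = e^2 + e^3 ≈ 27.47 → fails
(2, 6): LHS = e^8 ≈ 2981, RHS = e^2 + e^6 ≈ 410.8 → fails
(3, 1): LHS = e^4 ≈ 54.6, RHS = e + e^3 ≈ 22.8 → fails
(6, 0): LHS = e^6 ≈ 403.4, RHS = 1 + e^6 ≈ 404.4 → fails

No pair satisfies the claim.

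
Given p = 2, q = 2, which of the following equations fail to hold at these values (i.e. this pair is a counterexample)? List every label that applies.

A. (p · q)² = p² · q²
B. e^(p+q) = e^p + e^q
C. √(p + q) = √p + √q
B, C

Evaluating each claim at the given values:
A. LHS = 16, RHS = 16 → holds here (LHS = RHS)
B. LHS = e^4 ≈ 54.6, RHS = 2·e^2 ≈ 14.78 → fails here (LHS ≠ RHS)
C. LHS = 2, RHS = 2·√(2) ≈ 2.828 → fails here (LHS ≠ RHS)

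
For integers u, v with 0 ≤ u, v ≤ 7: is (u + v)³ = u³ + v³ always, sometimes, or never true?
Sometimes true

It holds at (u, v) = (1, 0) (both sides equal 1), but fails at (u, v) = (4, 2) (LHS = 216, RHS = 72).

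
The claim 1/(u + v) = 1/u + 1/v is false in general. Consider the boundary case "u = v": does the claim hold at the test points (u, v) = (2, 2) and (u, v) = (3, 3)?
No, fails at both test points

At (2, 2): LHS = 1/4 ≠ RHS = 1
At (3, 3): LHS = 1/6 ≠ RHS = 2/3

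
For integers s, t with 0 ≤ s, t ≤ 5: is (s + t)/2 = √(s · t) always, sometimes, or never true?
Sometimes true

It holds at (s, t) = (3, 3) (both sides equal 3), but fails at (s, t) = (5, 0) (LHS = 5/2, RHS = 0).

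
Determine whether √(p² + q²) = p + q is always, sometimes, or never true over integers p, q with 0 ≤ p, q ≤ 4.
It holds at (p, q) = (0, 2) (both sides equal 2), but fails at (p, q) = (1, 2) (LHS = √(5) ≈ 2.236, RHS = 3).

Answer: Sometimes true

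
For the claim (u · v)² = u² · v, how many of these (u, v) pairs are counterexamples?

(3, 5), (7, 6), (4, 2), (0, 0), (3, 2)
4

Testing each pair:
(3, 5): LHS = 225, RHS = 45 → counterexample
(7, 6): LHS = 1764, RHS = 294 → counterexample
(4, 2): LHS = 64, RHS = 32 → counterexample
(0, 0): LHS = 0, RHS = 0 → satisfies claim
(3, 2): LHS = 36, RHS = 18 → counterexample

That makes 4 counterexamples.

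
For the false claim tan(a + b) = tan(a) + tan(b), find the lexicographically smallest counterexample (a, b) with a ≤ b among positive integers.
Substituting (1, 1) into the claim:
LHS = tan(1 + 1) = tan(2) ≈ -2.185
RHS = tan(1) + tan(1) = 2·tan(1) ≈ 3.115

Since LHS ≠ RHS, this pair disproves the claim, and no lexicographically smaller pair (a ≤ b, positive integers) does.

For instance (5, 5) is also a counterexample (LHS = tan(10) ≈ 0.6484, RHS = 2·tan(5) ≈ -6.761), but it's lexicographically larger.

Answer: (a, b) = (1, 1)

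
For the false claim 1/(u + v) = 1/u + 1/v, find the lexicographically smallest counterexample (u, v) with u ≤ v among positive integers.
(u, v) = (1, 1)

Substituting (1, 1) into the claim:
LHS = 1/(1 + 1) = 1/2
RHS = 1/1 + 1/1 = 2

Since LHS ≠ RHS, this pair disproves the claim, and no lexicographically smaller pair (u ≤ v, positive integers) does.

For instance (2, 7) is also a counterexample (LHS = 1/9, RHS = 9/14), but it's lexicographically larger.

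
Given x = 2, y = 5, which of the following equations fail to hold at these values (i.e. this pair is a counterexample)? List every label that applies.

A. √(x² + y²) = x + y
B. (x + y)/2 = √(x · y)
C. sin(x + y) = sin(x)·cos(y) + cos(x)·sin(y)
A, B

Evaluating each claim at the given values:
A. LHS = √(29) ≈ 5.385, RHS = 7 → fails here (LHS ≠ RHS)
B. LHS = 7/2, RHS = √(10) ≈ 3.162 → fails here (LHS ≠ RHS)
C. LHS = sin(7) ≈ 0.657, RHS = sin(2)·cos(5) + sin(5)·cos(2) ≈ 0.657 → holds here (LHS = RHS)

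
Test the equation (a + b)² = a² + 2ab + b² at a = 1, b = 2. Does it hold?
Holds

Substituting a = 1, b = 2:

LHS = (1 + 2)² = 9
RHS = 1² + 2·1·2 + 2² = 9

LHS = RHS, so the equation holds at this point.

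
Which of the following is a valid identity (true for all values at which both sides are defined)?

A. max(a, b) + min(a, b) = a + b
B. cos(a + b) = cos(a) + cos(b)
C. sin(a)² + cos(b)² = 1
A: holds — e.g. at (1, 4), both sides equal 5.
B: fails at (1, 5) — LHS = cos(6) ≈ 0.9602, RHS = cos(5) + cos(1) ≈ 0.824.
C: fails at (2, 4) — LHS = cos(4)² + sin(2)² ≈ 1.254, RHS = 1.

Answer: A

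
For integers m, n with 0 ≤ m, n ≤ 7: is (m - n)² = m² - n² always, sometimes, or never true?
It holds at (m, n) = (3, 0) (both sides equal 9), but fails at (m, n) = (7, 3) (LHS = 16, RHS = 40).

Answer: Sometimes true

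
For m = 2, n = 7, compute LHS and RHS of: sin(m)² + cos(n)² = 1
LHS = sin(2)² + cos(7)² ≈ 1.395
RHS = 1

LHS ≠ RHS (they differ by about 0.3952), so the equation does not hold here.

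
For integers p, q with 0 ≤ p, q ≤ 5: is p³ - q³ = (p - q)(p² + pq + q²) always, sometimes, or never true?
The identity holds for every pair in the range. For instance at (p, q) = (2, 1): both sides equal 7.

Answer: Always true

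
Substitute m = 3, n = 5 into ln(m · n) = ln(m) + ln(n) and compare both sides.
LHS = ln(3 · 5) = ln(15) ≈ 2.708
RHS = ln(3) + ln(5) ≈ 2.708

LHS = RHS: the two sides agree.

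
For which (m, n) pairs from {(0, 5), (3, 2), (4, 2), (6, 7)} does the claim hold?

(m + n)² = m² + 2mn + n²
Testing each pair:
(0, 5): LHS = 25, RHS = 25 → holds
(3, 2): LHS = 25, RHS = 25 → holds
(4, 2): LHS = 36, RHS = 36 → holds
(6, 7): LHS = 169, RHS = 169 → holds

Every pair satisfies the claim.

Answer: All pairs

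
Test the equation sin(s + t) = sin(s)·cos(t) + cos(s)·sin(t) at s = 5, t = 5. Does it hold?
Substituting s = 5, t = 5:

LHS = sin(5 + 5) = sin(10) ≈ -0.544
RHS = sin(5)·cos(5) + cos(5)·sin(5) = 2·sin(5)·cos(5) ≈ -0.544

LHS = RHS, so the equation holds at this point.

Answer: Holds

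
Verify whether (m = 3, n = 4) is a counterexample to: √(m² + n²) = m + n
Substituting m = 3, n = 4:
LHS = √(3² + 4²) = 5
RHS = 3 + 4 = 7

Since LHS ≠ RHS, this pair disproves the claim.

Answer: Yes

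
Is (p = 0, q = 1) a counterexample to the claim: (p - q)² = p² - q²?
Yes

Substituting p = 0, q = 1:
LHS = (0 - 1)² = 1
RHS = 0² - 1² = -1

Since LHS ≠ RHS, this pair disproves the claim.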